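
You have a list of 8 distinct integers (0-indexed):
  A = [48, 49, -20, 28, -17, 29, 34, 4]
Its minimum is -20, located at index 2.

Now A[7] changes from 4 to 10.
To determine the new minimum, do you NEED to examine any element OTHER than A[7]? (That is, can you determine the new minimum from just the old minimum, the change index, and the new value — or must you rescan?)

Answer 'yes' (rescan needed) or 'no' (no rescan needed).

Old min = -20 at index 2
Change at index 7: 4 -> 10
Index 7 was NOT the min. New min = min(-20, 10). No rescan of other elements needed.
Needs rescan: no

Answer: no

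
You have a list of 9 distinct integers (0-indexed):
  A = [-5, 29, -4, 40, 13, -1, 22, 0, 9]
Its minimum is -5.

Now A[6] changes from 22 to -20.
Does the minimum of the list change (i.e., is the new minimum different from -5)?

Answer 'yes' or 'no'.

Old min = -5
Change: A[6] 22 -> -20
Changed element was NOT the min; min changes only if -20 < -5.
New min = -20; changed? yes

Answer: yes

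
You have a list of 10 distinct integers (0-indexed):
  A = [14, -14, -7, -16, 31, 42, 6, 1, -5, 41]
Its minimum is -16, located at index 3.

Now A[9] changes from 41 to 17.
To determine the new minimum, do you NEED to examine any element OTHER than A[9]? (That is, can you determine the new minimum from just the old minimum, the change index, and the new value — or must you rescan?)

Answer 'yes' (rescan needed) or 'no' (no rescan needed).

Old min = -16 at index 3
Change at index 9: 41 -> 17
Index 9 was NOT the min. New min = min(-16, 17). No rescan of other elements needed.
Needs rescan: no

Answer: no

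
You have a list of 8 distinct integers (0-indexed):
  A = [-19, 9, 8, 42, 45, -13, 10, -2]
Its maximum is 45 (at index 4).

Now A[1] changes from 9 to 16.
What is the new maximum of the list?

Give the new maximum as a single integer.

Old max = 45 (at index 4)
Change: A[1] 9 -> 16
Changed element was NOT the old max.
  New max = max(old_max, new_val) = max(45, 16) = 45

Answer: 45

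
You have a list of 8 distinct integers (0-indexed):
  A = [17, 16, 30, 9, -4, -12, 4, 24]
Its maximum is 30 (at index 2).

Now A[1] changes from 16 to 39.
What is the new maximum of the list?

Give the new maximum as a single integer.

Answer: 39

Derivation:
Old max = 30 (at index 2)
Change: A[1] 16 -> 39
Changed element was NOT the old max.
  New max = max(old_max, new_val) = max(30, 39) = 39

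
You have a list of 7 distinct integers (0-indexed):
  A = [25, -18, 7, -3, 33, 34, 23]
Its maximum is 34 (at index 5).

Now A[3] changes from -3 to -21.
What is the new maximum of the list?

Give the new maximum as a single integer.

Old max = 34 (at index 5)
Change: A[3] -3 -> -21
Changed element was NOT the old max.
  New max = max(old_max, new_val) = max(34, -21) = 34

Answer: 34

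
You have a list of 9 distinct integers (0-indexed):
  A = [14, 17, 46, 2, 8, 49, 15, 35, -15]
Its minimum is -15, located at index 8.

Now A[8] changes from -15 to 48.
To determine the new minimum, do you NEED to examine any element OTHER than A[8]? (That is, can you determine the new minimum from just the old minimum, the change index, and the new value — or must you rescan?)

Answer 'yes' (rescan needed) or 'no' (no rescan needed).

Old min = -15 at index 8
Change at index 8: -15 -> 48
Index 8 WAS the min and new value 48 > old min -15. Must rescan other elements to find the new min.
Needs rescan: yes

Answer: yes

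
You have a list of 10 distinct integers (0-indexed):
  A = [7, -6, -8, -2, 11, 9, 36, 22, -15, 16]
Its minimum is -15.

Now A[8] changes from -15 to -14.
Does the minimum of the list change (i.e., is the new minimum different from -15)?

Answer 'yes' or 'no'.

Answer: yes

Derivation:
Old min = -15
Change: A[8] -15 -> -14
Changed element was the min; new min must be rechecked.
New min = -14; changed? yes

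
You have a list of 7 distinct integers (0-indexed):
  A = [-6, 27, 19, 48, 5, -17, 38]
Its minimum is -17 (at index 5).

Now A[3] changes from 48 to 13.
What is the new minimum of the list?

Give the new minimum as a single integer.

Old min = -17 (at index 5)
Change: A[3] 48 -> 13
Changed element was NOT the old min.
  New min = min(old_min, new_val) = min(-17, 13) = -17

Answer: -17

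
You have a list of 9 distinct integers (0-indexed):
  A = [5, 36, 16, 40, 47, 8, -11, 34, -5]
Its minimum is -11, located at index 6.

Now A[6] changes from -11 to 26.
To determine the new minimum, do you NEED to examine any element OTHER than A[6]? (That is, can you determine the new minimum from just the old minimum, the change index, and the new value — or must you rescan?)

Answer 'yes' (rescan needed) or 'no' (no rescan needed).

Answer: yes

Derivation:
Old min = -11 at index 6
Change at index 6: -11 -> 26
Index 6 WAS the min and new value 26 > old min -11. Must rescan other elements to find the new min.
Needs rescan: yes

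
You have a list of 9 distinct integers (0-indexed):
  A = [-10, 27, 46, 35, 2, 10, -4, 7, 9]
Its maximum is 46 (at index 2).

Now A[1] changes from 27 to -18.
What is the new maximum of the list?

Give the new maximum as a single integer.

Answer: 46

Derivation:
Old max = 46 (at index 2)
Change: A[1] 27 -> -18
Changed element was NOT the old max.
  New max = max(old_max, new_val) = max(46, -18) = 46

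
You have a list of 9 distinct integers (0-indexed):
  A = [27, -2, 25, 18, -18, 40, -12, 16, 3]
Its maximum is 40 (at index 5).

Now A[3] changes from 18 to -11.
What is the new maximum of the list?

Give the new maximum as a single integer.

Answer: 40

Derivation:
Old max = 40 (at index 5)
Change: A[3] 18 -> -11
Changed element was NOT the old max.
  New max = max(old_max, new_val) = max(40, -11) = 40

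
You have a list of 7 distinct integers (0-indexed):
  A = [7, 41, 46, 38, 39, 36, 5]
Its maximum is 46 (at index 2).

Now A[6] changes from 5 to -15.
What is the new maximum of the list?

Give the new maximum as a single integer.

Answer: 46

Derivation:
Old max = 46 (at index 2)
Change: A[6] 5 -> -15
Changed element was NOT the old max.
  New max = max(old_max, new_val) = max(46, -15) = 46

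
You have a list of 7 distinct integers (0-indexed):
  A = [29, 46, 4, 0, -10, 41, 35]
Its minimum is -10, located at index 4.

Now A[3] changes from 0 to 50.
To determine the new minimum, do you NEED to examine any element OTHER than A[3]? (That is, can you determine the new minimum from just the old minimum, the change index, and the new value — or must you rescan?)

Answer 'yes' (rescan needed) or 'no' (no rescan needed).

Old min = -10 at index 4
Change at index 3: 0 -> 50
Index 3 was NOT the min. New min = min(-10, 50). No rescan of other elements needed.
Needs rescan: no

Answer: no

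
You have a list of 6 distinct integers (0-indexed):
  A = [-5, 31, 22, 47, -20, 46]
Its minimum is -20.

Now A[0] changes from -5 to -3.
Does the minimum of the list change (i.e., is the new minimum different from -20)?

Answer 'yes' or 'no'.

Answer: no

Derivation:
Old min = -20
Change: A[0] -5 -> -3
Changed element was NOT the min; min changes only if -3 < -20.
New min = -20; changed? no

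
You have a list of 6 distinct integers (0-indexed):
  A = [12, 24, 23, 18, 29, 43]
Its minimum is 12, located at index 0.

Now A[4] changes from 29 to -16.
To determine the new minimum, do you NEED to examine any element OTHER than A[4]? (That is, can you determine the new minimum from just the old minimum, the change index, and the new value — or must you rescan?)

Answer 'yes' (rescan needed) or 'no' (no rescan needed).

Old min = 12 at index 0
Change at index 4: 29 -> -16
Index 4 was NOT the min. New min = min(12, -16). No rescan of other elements needed.
Needs rescan: no

Answer: no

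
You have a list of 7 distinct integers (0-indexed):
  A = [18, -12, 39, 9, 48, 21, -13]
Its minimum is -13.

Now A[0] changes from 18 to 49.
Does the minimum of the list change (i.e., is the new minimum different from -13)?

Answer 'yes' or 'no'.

Answer: no

Derivation:
Old min = -13
Change: A[0] 18 -> 49
Changed element was NOT the min; min changes only if 49 < -13.
New min = -13; changed? no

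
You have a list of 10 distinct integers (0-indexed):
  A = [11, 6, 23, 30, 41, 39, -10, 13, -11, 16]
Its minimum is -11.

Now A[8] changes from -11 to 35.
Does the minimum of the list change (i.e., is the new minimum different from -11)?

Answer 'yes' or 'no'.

Old min = -11
Change: A[8] -11 -> 35
Changed element was the min; new min must be rechecked.
New min = -10; changed? yes

Answer: yes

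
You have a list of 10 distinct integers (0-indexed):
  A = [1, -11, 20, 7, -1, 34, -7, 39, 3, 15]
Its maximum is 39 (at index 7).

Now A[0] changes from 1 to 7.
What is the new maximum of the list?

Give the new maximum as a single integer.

Old max = 39 (at index 7)
Change: A[0] 1 -> 7
Changed element was NOT the old max.
  New max = max(old_max, new_val) = max(39, 7) = 39

Answer: 39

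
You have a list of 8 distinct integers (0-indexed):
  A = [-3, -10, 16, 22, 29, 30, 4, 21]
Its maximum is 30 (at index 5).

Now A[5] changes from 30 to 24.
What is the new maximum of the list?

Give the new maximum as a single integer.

Old max = 30 (at index 5)
Change: A[5] 30 -> 24
Changed element WAS the max -> may need rescan.
  Max of remaining elements: 29
  New max = max(24, 29) = 29

Answer: 29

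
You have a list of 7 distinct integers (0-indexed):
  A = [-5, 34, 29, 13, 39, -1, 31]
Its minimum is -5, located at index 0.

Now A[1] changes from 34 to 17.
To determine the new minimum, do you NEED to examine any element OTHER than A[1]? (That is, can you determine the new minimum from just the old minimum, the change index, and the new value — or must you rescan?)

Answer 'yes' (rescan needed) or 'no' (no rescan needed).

Answer: no

Derivation:
Old min = -5 at index 0
Change at index 1: 34 -> 17
Index 1 was NOT the min. New min = min(-5, 17). No rescan of other elements needed.
Needs rescan: no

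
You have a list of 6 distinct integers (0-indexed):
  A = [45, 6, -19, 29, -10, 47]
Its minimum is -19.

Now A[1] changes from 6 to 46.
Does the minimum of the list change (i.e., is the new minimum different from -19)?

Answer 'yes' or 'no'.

Answer: no

Derivation:
Old min = -19
Change: A[1] 6 -> 46
Changed element was NOT the min; min changes only if 46 < -19.
New min = -19; changed? no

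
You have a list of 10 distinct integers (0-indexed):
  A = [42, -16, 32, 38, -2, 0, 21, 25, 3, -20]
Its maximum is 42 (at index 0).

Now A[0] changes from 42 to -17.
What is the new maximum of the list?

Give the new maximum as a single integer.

Old max = 42 (at index 0)
Change: A[0] 42 -> -17
Changed element WAS the max -> may need rescan.
  Max of remaining elements: 38
  New max = max(-17, 38) = 38

Answer: 38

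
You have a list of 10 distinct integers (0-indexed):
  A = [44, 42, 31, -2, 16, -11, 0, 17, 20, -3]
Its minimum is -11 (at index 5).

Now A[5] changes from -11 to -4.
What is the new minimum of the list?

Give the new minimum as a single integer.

Old min = -11 (at index 5)
Change: A[5] -11 -> -4
Changed element WAS the min. Need to check: is -4 still <= all others?
  Min of remaining elements: -3
  New min = min(-4, -3) = -4

Answer: -4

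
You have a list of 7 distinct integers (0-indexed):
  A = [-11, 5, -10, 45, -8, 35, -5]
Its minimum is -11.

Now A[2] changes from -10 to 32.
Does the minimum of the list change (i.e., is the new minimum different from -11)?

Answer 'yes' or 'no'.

Answer: no

Derivation:
Old min = -11
Change: A[2] -10 -> 32
Changed element was NOT the min; min changes only if 32 < -11.
New min = -11; changed? no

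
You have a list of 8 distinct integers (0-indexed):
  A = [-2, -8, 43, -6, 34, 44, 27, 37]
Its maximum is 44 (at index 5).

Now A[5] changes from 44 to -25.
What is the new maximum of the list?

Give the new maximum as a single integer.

Answer: 43

Derivation:
Old max = 44 (at index 5)
Change: A[5] 44 -> -25
Changed element WAS the max -> may need rescan.
  Max of remaining elements: 43
  New max = max(-25, 43) = 43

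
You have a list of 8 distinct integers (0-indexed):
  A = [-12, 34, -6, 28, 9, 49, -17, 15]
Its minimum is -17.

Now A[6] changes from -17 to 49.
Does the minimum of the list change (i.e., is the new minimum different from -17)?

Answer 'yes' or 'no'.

Answer: yes

Derivation:
Old min = -17
Change: A[6] -17 -> 49
Changed element was the min; new min must be rechecked.
New min = -12; changed? yes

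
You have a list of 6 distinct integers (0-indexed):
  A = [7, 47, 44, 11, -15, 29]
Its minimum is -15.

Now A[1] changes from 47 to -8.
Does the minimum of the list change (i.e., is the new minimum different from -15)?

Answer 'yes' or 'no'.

Answer: no

Derivation:
Old min = -15
Change: A[1] 47 -> -8
Changed element was NOT the min; min changes only if -8 < -15.
New min = -15; changed? no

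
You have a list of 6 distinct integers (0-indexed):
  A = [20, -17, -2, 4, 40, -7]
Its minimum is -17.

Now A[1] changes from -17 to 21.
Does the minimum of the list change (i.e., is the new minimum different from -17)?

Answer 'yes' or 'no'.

Answer: yes

Derivation:
Old min = -17
Change: A[1] -17 -> 21
Changed element was the min; new min must be rechecked.
New min = -7; changed? yes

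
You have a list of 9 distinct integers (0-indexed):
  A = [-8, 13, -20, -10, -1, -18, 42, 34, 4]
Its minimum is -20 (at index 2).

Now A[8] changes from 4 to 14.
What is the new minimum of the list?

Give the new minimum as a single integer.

Answer: -20

Derivation:
Old min = -20 (at index 2)
Change: A[8] 4 -> 14
Changed element was NOT the old min.
  New min = min(old_min, new_val) = min(-20, 14) = -20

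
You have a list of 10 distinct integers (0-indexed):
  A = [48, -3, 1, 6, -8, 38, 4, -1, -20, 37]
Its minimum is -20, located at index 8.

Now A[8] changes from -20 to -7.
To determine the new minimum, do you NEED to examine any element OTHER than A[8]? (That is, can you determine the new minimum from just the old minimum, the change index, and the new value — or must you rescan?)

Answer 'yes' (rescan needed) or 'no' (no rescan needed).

Old min = -20 at index 8
Change at index 8: -20 -> -7
Index 8 WAS the min and new value -7 > old min -20. Must rescan other elements to find the new min.
Needs rescan: yes

Answer: yes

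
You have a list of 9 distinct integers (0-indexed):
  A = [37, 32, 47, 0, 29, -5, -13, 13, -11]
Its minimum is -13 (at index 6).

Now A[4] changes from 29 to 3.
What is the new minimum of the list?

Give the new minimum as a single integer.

Old min = -13 (at index 6)
Change: A[4] 29 -> 3
Changed element was NOT the old min.
  New min = min(old_min, new_val) = min(-13, 3) = -13

Answer: -13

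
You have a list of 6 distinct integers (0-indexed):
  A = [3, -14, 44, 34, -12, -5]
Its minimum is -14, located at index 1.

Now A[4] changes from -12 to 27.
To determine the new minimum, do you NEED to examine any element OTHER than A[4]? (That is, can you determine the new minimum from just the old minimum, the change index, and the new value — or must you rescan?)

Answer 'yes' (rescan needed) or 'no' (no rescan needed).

Answer: no

Derivation:
Old min = -14 at index 1
Change at index 4: -12 -> 27
Index 4 was NOT the min. New min = min(-14, 27). No rescan of other elements needed.
Needs rescan: no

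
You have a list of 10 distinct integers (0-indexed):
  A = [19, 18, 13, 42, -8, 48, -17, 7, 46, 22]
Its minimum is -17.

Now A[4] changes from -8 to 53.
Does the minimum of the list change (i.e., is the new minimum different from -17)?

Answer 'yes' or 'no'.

Old min = -17
Change: A[4] -8 -> 53
Changed element was NOT the min; min changes only if 53 < -17.
New min = -17; changed? no

Answer: no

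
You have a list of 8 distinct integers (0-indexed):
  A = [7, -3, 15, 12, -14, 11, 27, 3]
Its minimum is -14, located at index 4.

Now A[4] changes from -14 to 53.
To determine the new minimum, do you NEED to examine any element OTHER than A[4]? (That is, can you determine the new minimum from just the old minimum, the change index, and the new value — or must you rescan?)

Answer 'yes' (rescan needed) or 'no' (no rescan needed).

Old min = -14 at index 4
Change at index 4: -14 -> 53
Index 4 WAS the min and new value 53 > old min -14. Must rescan other elements to find the new min.
Needs rescan: yes

Answer: yes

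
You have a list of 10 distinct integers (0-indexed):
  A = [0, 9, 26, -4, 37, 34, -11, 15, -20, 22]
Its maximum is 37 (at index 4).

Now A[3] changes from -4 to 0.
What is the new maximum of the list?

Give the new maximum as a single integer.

Answer: 37

Derivation:
Old max = 37 (at index 4)
Change: A[3] -4 -> 0
Changed element was NOT the old max.
  New max = max(old_max, new_val) = max(37, 0) = 37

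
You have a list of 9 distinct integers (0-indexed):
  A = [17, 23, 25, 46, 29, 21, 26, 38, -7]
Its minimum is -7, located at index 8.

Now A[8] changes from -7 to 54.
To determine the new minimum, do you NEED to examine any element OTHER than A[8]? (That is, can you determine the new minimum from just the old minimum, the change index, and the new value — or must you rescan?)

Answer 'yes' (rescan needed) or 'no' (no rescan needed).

Old min = -7 at index 8
Change at index 8: -7 -> 54
Index 8 WAS the min and new value 54 > old min -7. Must rescan other elements to find the new min.
Needs rescan: yes

Answer: yes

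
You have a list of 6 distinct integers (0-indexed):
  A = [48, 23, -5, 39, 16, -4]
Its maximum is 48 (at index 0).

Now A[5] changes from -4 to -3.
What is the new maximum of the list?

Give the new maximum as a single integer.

Old max = 48 (at index 0)
Change: A[5] -4 -> -3
Changed element was NOT the old max.
  New max = max(old_max, new_val) = max(48, -3) = 48

Answer: 48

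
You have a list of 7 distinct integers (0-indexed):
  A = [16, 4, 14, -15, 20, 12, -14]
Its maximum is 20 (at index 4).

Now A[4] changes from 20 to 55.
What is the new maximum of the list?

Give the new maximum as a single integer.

Old max = 20 (at index 4)
Change: A[4] 20 -> 55
Changed element WAS the max -> may need rescan.
  Max of remaining elements: 16
  New max = max(55, 16) = 55

Answer: 55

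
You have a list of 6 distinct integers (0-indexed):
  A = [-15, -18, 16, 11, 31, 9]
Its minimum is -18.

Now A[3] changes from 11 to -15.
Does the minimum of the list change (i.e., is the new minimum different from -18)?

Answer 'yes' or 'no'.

Old min = -18
Change: A[3] 11 -> -15
Changed element was NOT the min; min changes only if -15 < -18.
New min = -18; changed? no

Answer: no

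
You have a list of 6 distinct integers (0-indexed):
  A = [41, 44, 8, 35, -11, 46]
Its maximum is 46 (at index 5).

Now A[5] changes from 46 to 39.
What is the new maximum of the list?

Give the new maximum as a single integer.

Answer: 44

Derivation:
Old max = 46 (at index 5)
Change: A[5] 46 -> 39
Changed element WAS the max -> may need rescan.
  Max of remaining elements: 44
  New max = max(39, 44) = 44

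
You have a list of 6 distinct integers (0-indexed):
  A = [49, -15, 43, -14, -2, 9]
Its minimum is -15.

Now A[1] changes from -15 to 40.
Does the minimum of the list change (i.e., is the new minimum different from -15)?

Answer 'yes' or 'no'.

Answer: yes

Derivation:
Old min = -15
Change: A[1] -15 -> 40
Changed element was the min; new min must be rechecked.
New min = -14; changed? yes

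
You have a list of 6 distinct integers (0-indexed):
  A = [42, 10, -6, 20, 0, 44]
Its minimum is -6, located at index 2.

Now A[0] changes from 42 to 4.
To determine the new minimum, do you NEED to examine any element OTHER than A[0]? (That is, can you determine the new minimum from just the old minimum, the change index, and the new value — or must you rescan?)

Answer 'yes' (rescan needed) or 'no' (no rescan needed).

Answer: no

Derivation:
Old min = -6 at index 2
Change at index 0: 42 -> 4
Index 0 was NOT the min. New min = min(-6, 4). No rescan of other elements needed.
Needs rescan: no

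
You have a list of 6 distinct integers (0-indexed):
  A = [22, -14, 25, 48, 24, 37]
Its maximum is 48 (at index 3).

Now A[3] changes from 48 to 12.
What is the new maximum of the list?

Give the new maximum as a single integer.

Old max = 48 (at index 3)
Change: A[3] 48 -> 12
Changed element WAS the max -> may need rescan.
  Max of remaining elements: 37
  New max = max(12, 37) = 37

Answer: 37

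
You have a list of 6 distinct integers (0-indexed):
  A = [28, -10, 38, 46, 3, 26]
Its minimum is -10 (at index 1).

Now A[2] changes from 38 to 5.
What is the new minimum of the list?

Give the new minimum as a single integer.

Old min = -10 (at index 1)
Change: A[2] 38 -> 5
Changed element was NOT the old min.
  New min = min(old_min, new_val) = min(-10, 5) = -10

Answer: -10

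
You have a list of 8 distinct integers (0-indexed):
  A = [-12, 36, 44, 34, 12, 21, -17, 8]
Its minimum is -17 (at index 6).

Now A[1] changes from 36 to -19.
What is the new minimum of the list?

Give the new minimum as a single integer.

Answer: -19

Derivation:
Old min = -17 (at index 6)
Change: A[1] 36 -> -19
Changed element was NOT the old min.
  New min = min(old_min, new_val) = min(-17, -19) = -19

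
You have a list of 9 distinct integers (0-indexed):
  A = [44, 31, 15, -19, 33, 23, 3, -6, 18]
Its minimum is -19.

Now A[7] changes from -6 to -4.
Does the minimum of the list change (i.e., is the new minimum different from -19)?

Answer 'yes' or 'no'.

Answer: no

Derivation:
Old min = -19
Change: A[7] -6 -> -4
Changed element was NOT the min; min changes only if -4 < -19.
New min = -19; changed? no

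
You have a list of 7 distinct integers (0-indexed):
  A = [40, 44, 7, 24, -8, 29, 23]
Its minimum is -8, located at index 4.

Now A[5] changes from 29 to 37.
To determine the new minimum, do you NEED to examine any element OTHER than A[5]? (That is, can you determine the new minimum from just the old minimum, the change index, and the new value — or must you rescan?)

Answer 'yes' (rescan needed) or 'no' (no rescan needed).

Old min = -8 at index 4
Change at index 5: 29 -> 37
Index 5 was NOT the min. New min = min(-8, 37). No rescan of other elements needed.
Needs rescan: no

Answer: no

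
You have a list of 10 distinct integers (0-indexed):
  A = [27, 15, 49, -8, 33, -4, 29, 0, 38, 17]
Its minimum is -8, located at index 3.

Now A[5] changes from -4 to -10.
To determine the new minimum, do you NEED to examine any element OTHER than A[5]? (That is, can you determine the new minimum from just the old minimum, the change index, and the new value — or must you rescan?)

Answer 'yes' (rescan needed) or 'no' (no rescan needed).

Old min = -8 at index 3
Change at index 5: -4 -> -10
Index 5 was NOT the min. New min = min(-8, -10). No rescan of other elements needed.
Needs rescan: no

Answer: no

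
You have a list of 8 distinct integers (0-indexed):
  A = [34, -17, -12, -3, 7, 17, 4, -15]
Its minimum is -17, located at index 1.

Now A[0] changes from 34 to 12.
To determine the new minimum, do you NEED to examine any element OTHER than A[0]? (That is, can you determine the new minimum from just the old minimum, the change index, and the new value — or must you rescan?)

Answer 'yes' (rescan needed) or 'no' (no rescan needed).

Old min = -17 at index 1
Change at index 0: 34 -> 12
Index 0 was NOT the min. New min = min(-17, 12). No rescan of other elements needed.
Needs rescan: no

Answer: no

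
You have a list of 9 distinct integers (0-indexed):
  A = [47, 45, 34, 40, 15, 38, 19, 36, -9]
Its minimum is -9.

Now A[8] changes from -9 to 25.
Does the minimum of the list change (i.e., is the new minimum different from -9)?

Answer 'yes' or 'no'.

Old min = -9
Change: A[8] -9 -> 25
Changed element was the min; new min must be rechecked.
New min = 15; changed? yes

Answer: yes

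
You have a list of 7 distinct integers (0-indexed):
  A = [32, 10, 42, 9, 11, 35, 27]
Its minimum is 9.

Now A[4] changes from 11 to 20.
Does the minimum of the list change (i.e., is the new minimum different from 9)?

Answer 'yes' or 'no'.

Old min = 9
Change: A[4] 11 -> 20
Changed element was NOT the min; min changes only if 20 < 9.
New min = 9; changed? no

Answer: no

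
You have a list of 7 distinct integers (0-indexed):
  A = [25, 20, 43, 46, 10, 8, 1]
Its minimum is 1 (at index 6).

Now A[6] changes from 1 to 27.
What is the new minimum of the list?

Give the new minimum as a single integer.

Old min = 1 (at index 6)
Change: A[6] 1 -> 27
Changed element WAS the min. Need to check: is 27 still <= all others?
  Min of remaining elements: 8
  New min = min(27, 8) = 8

Answer: 8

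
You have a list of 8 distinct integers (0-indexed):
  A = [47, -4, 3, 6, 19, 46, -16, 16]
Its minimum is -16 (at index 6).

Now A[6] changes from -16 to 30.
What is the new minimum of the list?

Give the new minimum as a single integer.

Answer: -4

Derivation:
Old min = -16 (at index 6)
Change: A[6] -16 -> 30
Changed element WAS the min. Need to check: is 30 still <= all others?
  Min of remaining elements: -4
  New min = min(30, -4) = -4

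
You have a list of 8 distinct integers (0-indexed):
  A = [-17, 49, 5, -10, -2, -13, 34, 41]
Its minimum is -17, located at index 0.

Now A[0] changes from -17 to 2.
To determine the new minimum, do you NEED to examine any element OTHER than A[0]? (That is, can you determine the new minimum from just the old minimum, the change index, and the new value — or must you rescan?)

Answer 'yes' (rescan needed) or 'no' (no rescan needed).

Answer: yes

Derivation:
Old min = -17 at index 0
Change at index 0: -17 -> 2
Index 0 WAS the min and new value 2 > old min -17. Must rescan other elements to find the new min.
Needs rescan: yes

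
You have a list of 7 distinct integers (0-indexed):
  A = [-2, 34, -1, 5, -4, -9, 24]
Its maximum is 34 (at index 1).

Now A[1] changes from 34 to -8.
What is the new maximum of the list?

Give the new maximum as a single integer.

Answer: 24

Derivation:
Old max = 34 (at index 1)
Change: A[1] 34 -> -8
Changed element WAS the max -> may need rescan.
  Max of remaining elements: 24
  New max = max(-8, 24) = 24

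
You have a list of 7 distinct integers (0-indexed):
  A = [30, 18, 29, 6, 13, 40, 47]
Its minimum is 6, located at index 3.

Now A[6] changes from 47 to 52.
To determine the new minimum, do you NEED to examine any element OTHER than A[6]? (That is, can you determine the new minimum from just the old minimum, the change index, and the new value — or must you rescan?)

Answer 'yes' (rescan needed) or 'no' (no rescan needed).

Old min = 6 at index 3
Change at index 6: 47 -> 52
Index 6 was NOT the min. New min = min(6, 52). No rescan of other elements needed.
Needs rescan: no

Answer: no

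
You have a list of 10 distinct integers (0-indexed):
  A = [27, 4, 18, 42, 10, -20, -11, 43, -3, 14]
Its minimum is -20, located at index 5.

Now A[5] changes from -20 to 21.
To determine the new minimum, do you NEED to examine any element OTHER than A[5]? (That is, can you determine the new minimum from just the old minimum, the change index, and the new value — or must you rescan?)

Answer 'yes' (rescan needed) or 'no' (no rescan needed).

Answer: yes

Derivation:
Old min = -20 at index 5
Change at index 5: -20 -> 21
Index 5 WAS the min and new value 21 > old min -20. Must rescan other elements to find the new min.
Needs rescan: yes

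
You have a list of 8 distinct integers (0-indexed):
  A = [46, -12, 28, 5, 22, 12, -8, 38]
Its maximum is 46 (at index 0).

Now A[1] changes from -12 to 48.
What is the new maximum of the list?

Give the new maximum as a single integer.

Old max = 46 (at index 0)
Change: A[1] -12 -> 48
Changed element was NOT the old max.
  New max = max(old_max, new_val) = max(46, 48) = 48

Answer: 48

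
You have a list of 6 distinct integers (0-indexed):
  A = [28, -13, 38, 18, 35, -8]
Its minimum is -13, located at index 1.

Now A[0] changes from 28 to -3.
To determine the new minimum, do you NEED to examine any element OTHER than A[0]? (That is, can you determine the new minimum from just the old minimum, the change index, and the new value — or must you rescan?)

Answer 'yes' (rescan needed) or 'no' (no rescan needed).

Old min = -13 at index 1
Change at index 0: 28 -> -3
Index 0 was NOT the min. New min = min(-13, -3). No rescan of other elements needed.
Needs rescan: no

Answer: no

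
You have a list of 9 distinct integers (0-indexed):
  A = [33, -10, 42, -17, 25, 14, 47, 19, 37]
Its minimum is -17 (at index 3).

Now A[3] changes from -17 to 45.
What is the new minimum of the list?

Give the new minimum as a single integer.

Old min = -17 (at index 3)
Change: A[3] -17 -> 45
Changed element WAS the min. Need to check: is 45 still <= all others?
  Min of remaining elements: -10
  New min = min(45, -10) = -10

Answer: -10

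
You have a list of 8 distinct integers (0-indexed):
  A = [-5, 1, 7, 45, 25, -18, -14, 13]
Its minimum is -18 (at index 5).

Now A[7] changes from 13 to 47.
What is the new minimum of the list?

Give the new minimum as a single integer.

Answer: -18

Derivation:
Old min = -18 (at index 5)
Change: A[7] 13 -> 47
Changed element was NOT the old min.
  New min = min(old_min, new_val) = min(-18, 47) = -18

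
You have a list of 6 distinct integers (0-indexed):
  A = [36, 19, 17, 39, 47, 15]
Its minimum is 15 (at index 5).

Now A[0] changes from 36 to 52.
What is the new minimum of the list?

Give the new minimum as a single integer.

Old min = 15 (at index 5)
Change: A[0] 36 -> 52
Changed element was NOT the old min.
  New min = min(old_min, new_val) = min(15, 52) = 15

Answer: 15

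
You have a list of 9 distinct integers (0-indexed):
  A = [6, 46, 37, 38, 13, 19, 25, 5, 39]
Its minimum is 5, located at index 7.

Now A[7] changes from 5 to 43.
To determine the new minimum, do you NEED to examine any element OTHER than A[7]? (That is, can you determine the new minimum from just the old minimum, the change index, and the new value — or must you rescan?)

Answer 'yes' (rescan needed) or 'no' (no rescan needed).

Old min = 5 at index 7
Change at index 7: 5 -> 43
Index 7 WAS the min and new value 43 > old min 5. Must rescan other elements to find the new min.
Needs rescan: yes

Answer: yes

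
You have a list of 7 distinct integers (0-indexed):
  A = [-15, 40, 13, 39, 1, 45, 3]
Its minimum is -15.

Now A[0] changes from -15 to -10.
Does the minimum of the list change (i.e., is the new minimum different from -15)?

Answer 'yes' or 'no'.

Answer: yes

Derivation:
Old min = -15
Change: A[0] -15 -> -10
Changed element was the min; new min must be rechecked.
New min = -10; changed? yes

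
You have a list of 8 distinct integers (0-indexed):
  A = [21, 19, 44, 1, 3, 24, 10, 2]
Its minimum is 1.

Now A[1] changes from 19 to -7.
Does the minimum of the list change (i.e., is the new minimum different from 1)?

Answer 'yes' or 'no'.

Answer: yes

Derivation:
Old min = 1
Change: A[1] 19 -> -7
Changed element was NOT the min; min changes only if -7 < 1.
New min = -7; changed? yes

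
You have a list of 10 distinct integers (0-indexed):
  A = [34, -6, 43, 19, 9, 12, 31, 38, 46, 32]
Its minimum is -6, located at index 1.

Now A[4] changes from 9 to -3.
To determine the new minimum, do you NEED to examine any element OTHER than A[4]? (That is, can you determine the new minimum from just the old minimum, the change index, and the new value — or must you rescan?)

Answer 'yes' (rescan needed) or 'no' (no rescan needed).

Answer: no

Derivation:
Old min = -6 at index 1
Change at index 4: 9 -> -3
Index 4 was NOT the min. New min = min(-6, -3). No rescan of other elements needed.
Needs rescan: no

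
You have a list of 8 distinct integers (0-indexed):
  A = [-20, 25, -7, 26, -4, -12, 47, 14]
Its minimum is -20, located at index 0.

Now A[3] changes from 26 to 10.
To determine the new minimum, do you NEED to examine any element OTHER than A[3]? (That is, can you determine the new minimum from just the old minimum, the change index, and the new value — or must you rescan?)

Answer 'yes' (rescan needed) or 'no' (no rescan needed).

Answer: no

Derivation:
Old min = -20 at index 0
Change at index 3: 26 -> 10
Index 3 was NOT the min. New min = min(-20, 10). No rescan of other elements needed.
Needs rescan: no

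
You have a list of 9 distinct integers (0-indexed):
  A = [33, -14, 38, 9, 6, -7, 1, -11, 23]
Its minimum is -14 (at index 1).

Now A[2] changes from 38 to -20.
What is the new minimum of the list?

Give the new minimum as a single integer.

Answer: -20

Derivation:
Old min = -14 (at index 1)
Change: A[2] 38 -> -20
Changed element was NOT the old min.
  New min = min(old_min, new_val) = min(-14, -20) = -20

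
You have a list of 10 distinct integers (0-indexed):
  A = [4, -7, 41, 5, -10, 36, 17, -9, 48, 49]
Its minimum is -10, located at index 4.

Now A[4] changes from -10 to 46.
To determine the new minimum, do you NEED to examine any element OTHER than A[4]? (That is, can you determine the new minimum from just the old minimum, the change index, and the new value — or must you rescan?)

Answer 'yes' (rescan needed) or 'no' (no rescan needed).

Answer: yes

Derivation:
Old min = -10 at index 4
Change at index 4: -10 -> 46
Index 4 WAS the min and new value 46 > old min -10. Must rescan other elements to find the new min.
Needs rescan: yes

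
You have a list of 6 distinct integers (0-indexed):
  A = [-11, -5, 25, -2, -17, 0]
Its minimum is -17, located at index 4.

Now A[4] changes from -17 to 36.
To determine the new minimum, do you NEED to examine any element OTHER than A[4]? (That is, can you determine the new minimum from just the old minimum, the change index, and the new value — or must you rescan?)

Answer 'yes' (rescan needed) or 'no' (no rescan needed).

Answer: yes

Derivation:
Old min = -17 at index 4
Change at index 4: -17 -> 36
Index 4 WAS the min and new value 36 > old min -17. Must rescan other elements to find the new min.
Needs rescan: yes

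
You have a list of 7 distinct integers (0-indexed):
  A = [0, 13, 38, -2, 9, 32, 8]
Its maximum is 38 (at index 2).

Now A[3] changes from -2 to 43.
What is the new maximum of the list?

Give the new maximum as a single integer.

Answer: 43

Derivation:
Old max = 38 (at index 2)
Change: A[3] -2 -> 43
Changed element was NOT the old max.
  New max = max(old_max, new_val) = max(38, 43) = 43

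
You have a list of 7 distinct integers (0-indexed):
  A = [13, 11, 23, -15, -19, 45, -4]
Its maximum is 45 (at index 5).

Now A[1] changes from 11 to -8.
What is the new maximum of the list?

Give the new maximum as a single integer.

Old max = 45 (at index 5)
Change: A[1] 11 -> -8
Changed element was NOT the old max.
  New max = max(old_max, new_val) = max(45, -8) = 45

Answer: 45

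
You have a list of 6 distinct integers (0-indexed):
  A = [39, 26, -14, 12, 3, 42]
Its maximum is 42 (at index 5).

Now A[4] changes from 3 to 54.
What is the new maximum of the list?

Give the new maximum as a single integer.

Answer: 54

Derivation:
Old max = 42 (at index 5)
Change: A[4] 3 -> 54
Changed element was NOT the old max.
  New max = max(old_max, new_val) = max(42, 54) = 54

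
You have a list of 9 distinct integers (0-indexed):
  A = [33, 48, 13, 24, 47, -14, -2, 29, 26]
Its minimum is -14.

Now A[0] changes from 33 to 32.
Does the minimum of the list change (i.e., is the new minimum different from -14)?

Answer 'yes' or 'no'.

Answer: no

Derivation:
Old min = -14
Change: A[0] 33 -> 32
Changed element was NOT the min; min changes only if 32 < -14.
New min = -14; changed? no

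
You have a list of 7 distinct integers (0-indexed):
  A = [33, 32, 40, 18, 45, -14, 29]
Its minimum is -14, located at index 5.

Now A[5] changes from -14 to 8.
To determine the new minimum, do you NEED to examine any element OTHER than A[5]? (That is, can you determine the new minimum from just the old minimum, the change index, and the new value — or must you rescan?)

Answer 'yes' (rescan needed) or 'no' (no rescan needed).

Answer: yes

Derivation:
Old min = -14 at index 5
Change at index 5: -14 -> 8
Index 5 WAS the min and new value 8 > old min -14. Must rescan other elements to find the new min.
Needs rescan: yes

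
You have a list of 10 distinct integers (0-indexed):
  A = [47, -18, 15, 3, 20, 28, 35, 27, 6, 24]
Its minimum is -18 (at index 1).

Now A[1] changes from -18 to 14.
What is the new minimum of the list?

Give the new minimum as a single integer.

Old min = -18 (at index 1)
Change: A[1] -18 -> 14
Changed element WAS the min. Need to check: is 14 still <= all others?
  Min of remaining elements: 3
  New min = min(14, 3) = 3

Answer: 3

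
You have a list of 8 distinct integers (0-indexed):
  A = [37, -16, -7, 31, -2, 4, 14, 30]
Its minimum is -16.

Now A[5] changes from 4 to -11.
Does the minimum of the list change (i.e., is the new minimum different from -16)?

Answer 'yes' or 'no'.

Old min = -16
Change: A[5] 4 -> -11
Changed element was NOT the min; min changes only if -11 < -16.
New min = -16; changed? no

Answer: no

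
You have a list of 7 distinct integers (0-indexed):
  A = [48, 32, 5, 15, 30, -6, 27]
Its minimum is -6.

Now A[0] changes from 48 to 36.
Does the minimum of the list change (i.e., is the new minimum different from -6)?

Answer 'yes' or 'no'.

Old min = -6
Change: A[0] 48 -> 36
Changed element was NOT the min; min changes only if 36 < -6.
New min = -6; changed? no

Answer: no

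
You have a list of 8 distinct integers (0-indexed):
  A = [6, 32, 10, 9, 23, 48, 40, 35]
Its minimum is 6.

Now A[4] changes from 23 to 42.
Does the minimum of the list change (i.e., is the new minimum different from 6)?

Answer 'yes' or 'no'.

Old min = 6
Change: A[4] 23 -> 42
Changed element was NOT the min; min changes only if 42 < 6.
New min = 6; changed? no

Answer: no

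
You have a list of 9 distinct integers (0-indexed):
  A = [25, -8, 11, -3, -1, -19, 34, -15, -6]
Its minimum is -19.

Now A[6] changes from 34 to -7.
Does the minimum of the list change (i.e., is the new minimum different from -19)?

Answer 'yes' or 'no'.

Old min = -19
Change: A[6] 34 -> -7
Changed element was NOT the min; min changes only if -7 < -19.
New min = -19; changed? no

Answer: no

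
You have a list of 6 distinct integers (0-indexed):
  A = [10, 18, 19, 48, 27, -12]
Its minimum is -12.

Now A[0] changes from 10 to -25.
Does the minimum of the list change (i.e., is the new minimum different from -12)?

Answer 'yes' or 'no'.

Old min = -12
Change: A[0] 10 -> -25
Changed element was NOT the min; min changes only if -25 < -12.
New min = -25; changed? yes

Answer: yes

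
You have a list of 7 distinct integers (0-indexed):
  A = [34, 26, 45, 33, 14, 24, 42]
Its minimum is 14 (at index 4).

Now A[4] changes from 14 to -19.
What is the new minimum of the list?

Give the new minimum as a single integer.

Old min = 14 (at index 4)
Change: A[4] 14 -> -19
Changed element WAS the min. Need to check: is -19 still <= all others?
  Min of remaining elements: 24
  New min = min(-19, 24) = -19

Answer: -19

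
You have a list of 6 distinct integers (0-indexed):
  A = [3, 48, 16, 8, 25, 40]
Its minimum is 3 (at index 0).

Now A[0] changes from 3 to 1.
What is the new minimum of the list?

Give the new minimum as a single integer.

Old min = 3 (at index 0)
Change: A[0] 3 -> 1
Changed element WAS the min. Need to check: is 1 still <= all others?
  Min of remaining elements: 8
  New min = min(1, 8) = 1

Answer: 1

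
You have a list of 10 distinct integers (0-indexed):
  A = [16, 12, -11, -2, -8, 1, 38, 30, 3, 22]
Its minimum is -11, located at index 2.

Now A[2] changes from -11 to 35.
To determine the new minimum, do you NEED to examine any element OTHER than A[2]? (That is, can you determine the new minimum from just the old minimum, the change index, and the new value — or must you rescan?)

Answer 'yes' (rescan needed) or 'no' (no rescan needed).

Old min = -11 at index 2
Change at index 2: -11 -> 35
Index 2 WAS the min and new value 35 > old min -11. Must rescan other elements to find the new min.
Needs rescan: yes

Answer: yes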